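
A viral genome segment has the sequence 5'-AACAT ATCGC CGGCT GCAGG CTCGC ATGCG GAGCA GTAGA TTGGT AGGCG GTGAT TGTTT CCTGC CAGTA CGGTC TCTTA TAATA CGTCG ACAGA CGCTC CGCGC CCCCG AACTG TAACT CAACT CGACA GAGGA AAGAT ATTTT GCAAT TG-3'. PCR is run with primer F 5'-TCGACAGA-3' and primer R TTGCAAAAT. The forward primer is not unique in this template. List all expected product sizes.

The forward primer TCGACAGA matches the top strand at positions 88–95, 125–132.
The reverse primer's reverse complement is ATTTTGCAA, matching at positions 141–149.
Each forward site pairs with the reverse site to give a product ending at position 149: sizes 62, 25 bp.

62 bp, 25 bp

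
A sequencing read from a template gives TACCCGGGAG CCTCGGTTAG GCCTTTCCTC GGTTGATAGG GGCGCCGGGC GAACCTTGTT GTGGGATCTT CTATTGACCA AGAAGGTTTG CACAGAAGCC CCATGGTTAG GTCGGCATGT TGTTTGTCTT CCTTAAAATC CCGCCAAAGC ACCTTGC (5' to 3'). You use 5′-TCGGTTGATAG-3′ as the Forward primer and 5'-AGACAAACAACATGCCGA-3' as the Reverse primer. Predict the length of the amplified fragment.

The forward primer matches the template at positions 29–39.
The reverse primer's reverse complement is TCGGCATGTTGTTTGTCT, which matches the template at positions 112–129.
Product length = (reverse-primer end) − (forward-primer start) + 1 = 129 − 29 + 1 = 101 bp.

101 bp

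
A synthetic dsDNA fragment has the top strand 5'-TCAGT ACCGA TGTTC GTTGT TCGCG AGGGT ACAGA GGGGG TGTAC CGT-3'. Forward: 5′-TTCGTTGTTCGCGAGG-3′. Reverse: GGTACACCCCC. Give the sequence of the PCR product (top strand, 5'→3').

Scanning the template, TTCGTTGTTCGCGAGG occurs at positions 13–28; this primer anneals to the bottom strand there with its 3' end pointing downstream.
Taking the reverse complement of GGTACACCCCC gives GGGGGTGTACC, found at positions 36–46 on the template; the primer anneals here to the top strand with its 3' end pointing upstream.
The product is the template from position 13 through 46 (34 bp).

5'-TTCGTTGTTCGCGAGGGTACAGAGGGGGTGTACC-3'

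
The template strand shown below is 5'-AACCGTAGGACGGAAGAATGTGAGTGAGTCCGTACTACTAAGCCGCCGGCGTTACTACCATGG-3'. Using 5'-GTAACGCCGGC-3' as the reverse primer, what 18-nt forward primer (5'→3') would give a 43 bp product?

The reverse primer's reverse complement GCCGGCGTTAC matches the template at positions 45–55, so the product ends at position 55.
A 43 bp product then starts at position 55 − 43 + 1 = 13.
The forward primer is identical to the top strand there: GAAGAATGTGAGTGAGTC.

5'-GAAGAATGTGAGTGAGTC-3'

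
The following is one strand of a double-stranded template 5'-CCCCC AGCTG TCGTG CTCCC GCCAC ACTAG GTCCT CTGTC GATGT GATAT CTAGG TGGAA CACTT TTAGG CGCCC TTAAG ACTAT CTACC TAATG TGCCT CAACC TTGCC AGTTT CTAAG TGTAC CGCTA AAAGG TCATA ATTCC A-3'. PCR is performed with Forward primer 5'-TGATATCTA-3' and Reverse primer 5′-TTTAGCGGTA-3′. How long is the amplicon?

88 bp

Forward primer TGATATCTA is found on the top strand at positions 45–53.
The reverse primer's reverse complement is TACCGCTAAA, which matches the template at positions 123–132.
The product runs from position 45 to position 132, so its length is 132 − 45 + 1 = 88 bp.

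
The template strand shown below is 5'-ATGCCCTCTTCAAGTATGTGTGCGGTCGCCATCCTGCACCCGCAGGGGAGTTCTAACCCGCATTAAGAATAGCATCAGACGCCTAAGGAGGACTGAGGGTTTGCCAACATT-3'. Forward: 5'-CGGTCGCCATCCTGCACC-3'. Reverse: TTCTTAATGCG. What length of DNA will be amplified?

Scanning the template, CGGTCGCCATCCTGCACC occurs at positions 23–40; this primer anneals to the bottom strand there with its 3' end pointing downstream.
The reverse primer's reverse complement is CGCATTAAGAA, which matches the template at positions 59–69.
The product runs from position 23 to position 69, so its length is 69 − 23 + 1 = 47 bp.

47 bp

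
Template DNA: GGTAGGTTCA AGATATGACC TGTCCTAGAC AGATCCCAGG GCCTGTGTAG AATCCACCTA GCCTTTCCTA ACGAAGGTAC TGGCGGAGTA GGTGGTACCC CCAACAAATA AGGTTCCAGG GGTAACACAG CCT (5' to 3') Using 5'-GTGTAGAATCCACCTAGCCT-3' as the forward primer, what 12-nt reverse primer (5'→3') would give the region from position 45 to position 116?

5'-GAACCTTATTTG-3'

The product's 3' end on the top strand is position 116.
The reverse primer anneals to the top strand over positions 105–116, i.e. to CAAATAAGGTTC.
Its sequence written 5'→3' is the reverse complement: GAACCTTATTTG.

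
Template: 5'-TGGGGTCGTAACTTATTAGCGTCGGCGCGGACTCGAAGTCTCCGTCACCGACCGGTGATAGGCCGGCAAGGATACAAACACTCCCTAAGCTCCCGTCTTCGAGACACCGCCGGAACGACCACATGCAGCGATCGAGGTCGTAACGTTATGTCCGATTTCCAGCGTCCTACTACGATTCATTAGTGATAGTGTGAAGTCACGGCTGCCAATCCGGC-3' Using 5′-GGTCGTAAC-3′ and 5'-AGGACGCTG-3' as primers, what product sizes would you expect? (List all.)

The forward primer GGTCGTAAC matches the top strand at positions 4–12, 136–144.
The reverse primer's reverse complement is CAGCGTCCT, matching at positions 160–168.
Each forward site pairs with the reverse site to give a product ending at position 168: sizes 165, 33 bp.

165 bp, 33 bp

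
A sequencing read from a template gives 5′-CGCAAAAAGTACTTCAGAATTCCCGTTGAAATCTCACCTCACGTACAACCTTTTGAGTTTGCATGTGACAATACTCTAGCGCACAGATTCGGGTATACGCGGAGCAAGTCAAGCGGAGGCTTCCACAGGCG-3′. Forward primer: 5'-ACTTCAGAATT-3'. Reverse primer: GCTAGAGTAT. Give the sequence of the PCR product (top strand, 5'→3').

Forward primer ACTTCAGAATT is found on the top strand at positions 11–21.
The reverse primer's reverse complement is ATACTCTAGC, which matches the template at positions 71–80.
The product is the template from position 11 through 80 (70 bp).

5'-ACTTCAGAATTCCCGTTGAAATCTCACCTCACGTACAACCTTTTGAGTTTGCATGTGACAATACTCTAGC-3'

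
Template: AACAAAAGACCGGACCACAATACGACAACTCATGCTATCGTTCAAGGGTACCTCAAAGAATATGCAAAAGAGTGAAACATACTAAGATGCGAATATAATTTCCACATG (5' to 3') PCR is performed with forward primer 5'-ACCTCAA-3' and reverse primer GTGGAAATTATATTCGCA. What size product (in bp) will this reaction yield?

56 bp

Forward primer ACCTCAA is found on the top strand at positions 50–56.
Taking the reverse complement of GTGGAAATTATATTCGCA gives TGCGAATATAATTTCCAC, found at positions 88–105 on the template; the primer anneals here to the top strand with its 3' end pointing upstream.
The product runs from position 50 to position 105, so its length is 105 − 50 + 1 = 56 bp.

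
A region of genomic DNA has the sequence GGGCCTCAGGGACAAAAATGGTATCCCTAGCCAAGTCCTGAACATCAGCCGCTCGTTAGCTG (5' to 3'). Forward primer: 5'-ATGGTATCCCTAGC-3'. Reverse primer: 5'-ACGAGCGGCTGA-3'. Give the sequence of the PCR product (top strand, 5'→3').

Scanning the template, ATGGTATCCCTAGC occurs at positions 18–31; this primer anneals to the bottom strand there with its 3' end pointing downstream.
Reverse complement of the reverse primer: TCAGCCGCTCGT. This occurs on the top strand at positions 45–56.
The product is the template from position 18 through 56 (39 bp).

5'-ATGGTATCCCTAGCCAAGTCCTGAACATCAGCCGCTCGT-3'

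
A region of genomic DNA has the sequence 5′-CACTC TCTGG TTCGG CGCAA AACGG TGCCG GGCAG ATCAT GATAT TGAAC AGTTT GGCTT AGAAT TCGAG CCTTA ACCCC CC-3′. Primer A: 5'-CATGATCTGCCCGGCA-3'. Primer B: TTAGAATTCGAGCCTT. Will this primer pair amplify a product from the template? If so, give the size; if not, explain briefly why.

No product — the primers' 3' ends point away from each other.

Primer A (CATGATCTGCCCGGCA) has reverse complement TGCCGGGCAGATCATG, which matches the top strand at positions 26–41; primer A anneals to the top strand there with its 3' end pointing upstream toward position 26.
Primer B (TTAGAATTCGAGCCTT) matches the top strand directly at positions 59–74; it anneals to the bottom strand with its 3' end pointing downstream toward position 74.
The 3' ends diverge (primer A extends toward position 1, primer B toward position 82), so the primers never converge on a shared product.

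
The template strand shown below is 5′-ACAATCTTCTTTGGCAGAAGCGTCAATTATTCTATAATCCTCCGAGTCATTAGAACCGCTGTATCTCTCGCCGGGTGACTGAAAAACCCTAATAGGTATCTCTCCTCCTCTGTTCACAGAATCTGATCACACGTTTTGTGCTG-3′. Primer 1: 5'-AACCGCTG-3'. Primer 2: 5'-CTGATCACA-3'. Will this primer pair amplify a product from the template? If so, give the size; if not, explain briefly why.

No product — both primers anneal to the same strand and extend in the same direction.

Primer 1 (AACCGCTG) matches the top strand at positions 54–61 (3' end points downstream).
Primer 2 (CTGATCACA) also matches the top strand directly, at positions 123–131 — its reverse complement TGTGATCAG is not present.
Both primers anneal to the bottom strand with 3' ends pointing the same way, so neither can prime synthesis back toward the other.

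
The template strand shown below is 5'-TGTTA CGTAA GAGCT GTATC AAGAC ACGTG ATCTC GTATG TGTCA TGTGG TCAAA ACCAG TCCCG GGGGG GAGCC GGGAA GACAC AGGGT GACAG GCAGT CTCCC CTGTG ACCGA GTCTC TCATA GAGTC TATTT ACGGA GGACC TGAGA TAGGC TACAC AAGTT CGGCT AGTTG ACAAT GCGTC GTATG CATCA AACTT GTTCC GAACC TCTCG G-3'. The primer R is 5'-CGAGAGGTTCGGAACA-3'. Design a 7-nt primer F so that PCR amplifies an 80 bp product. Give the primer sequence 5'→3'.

5'-ACGGAGG-3'

The reverse primer's reverse complement TGTTCCGAACCTCTCG matches the template at positions 200–215, so the product ends at position 215.
An 80 bp product then starts at position 215 − 80 + 1 = 136.
The forward primer is identical to the top strand there: ACGGAGG.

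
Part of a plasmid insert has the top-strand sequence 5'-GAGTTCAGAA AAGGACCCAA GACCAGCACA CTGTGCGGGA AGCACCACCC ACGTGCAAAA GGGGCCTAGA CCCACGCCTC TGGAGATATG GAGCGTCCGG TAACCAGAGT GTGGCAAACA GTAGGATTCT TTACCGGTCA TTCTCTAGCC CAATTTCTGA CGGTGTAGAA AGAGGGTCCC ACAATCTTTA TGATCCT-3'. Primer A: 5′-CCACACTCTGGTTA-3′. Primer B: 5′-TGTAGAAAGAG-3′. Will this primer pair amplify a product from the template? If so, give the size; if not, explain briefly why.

Primer A (CCACACTCTGGTTA) has reverse complement TAACCAGAGTGTGG, which matches the top strand at positions 101–114; primer A anneals to the top strand there with its 3' end pointing upstream toward position 101.
Primer B (TGTAGAAAGAG) matches the top strand directly at positions 164–174; it anneals to the bottom strand with its 3' end pointing downstream toward position 174.
The 3' ends diverge (primer A extends toward position 1, primer B toward position 197), so the primers never converge on a shared product.

No product — the primers' 3' ends point away from each other.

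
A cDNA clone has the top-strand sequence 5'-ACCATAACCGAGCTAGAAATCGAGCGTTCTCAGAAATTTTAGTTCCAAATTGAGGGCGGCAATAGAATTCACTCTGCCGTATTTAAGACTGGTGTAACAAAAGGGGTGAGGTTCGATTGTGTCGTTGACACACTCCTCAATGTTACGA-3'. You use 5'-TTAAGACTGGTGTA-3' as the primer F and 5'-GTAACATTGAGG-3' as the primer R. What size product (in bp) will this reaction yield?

The forward primer matches the template at positions 83–96.
Reverse complement of the reverse primer: CCTCAATGTTAC. This occurs on the top strand at positions 135–146.
Amplicon spans positions 83–146: 64 bp.

64 bp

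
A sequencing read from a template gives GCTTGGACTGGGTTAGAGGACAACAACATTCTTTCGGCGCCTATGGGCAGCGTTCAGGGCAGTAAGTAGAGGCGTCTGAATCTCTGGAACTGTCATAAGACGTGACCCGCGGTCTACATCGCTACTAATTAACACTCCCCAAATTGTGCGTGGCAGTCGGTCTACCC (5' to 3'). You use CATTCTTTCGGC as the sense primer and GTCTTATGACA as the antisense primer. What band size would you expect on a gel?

75 bp

The forward primer matches the template at positions 27–38.
The reverse primer's reverse complement is TGTCATAAGAC, which matches the template at positions 91–101.
Amplicon spans positions 27–101: 75 bp.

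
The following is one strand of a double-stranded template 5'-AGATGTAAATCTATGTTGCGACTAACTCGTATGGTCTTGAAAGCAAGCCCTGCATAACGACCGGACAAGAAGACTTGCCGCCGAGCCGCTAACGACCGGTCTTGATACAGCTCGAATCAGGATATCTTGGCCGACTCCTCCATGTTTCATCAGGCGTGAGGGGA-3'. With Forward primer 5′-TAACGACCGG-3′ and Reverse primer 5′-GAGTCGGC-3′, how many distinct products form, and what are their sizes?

Two products: 83 bp, 48 bp

The forward primer TAACGACCGG matches the top strand at positions 55–64, 90–99.
The reverse primer's reverse complement is GCCGACTC, matching at positions 130–137.
Each forward site pairs with the reverse site to give a product ending at position 137: sizes 83, 48 bp.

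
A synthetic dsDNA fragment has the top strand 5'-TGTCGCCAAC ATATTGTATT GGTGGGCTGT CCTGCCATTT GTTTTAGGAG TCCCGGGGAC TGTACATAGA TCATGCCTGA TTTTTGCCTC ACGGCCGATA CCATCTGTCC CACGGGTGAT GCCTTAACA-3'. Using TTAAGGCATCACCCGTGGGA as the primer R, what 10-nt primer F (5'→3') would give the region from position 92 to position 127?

5'-CGGCCGATAC-3'

The reverse primer's reverse complement TCCCACGGGTGATGCCTTAA matches the template at positions 108–127; the product starts at position 92.
The forward primer is identical to the top strand over positions 92–101: CGGCCGATAC.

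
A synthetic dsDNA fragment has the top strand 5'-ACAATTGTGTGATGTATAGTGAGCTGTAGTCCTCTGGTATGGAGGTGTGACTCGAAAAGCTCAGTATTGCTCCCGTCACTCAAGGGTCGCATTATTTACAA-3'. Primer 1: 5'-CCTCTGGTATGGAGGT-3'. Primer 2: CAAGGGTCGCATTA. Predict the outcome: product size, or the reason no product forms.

Primer 1 (CCTCTGGTATGGAGGT) matches the top strand at positions 31–46 (3' end points downstream).
Primer 2 (CAAGGGTCGCATTA) also matches the top strand directly, at positions 81–94 — its reverse complement TAATGCGACCCTTG is not present.
Both primers anneal to the bottom strand with 3' ends pointing the same way, so neither can prime synthesis back toward the other.

No product — both primers anneal to the same strand and extend in the same direction.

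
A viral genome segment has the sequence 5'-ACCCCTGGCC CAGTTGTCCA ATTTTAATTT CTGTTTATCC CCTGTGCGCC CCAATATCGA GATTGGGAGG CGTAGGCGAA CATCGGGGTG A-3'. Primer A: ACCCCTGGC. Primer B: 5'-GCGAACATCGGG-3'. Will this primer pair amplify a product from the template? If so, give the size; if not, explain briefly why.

No product — both primers anneal to the same strand and extend in the same direction.

Primer A (ACCCCTGGC) matches the top strand at positions 1–9 (3' end points downstream).
Primer B (GCGAACATCGGG) also matches the top strand directly, at positions 76–87 — its reverse complement CCCGATGTTCGC is not present.
Both primers anneal to the bottom strand with 3' ends pointing the same way, so neither can prime synthesis back toward the other.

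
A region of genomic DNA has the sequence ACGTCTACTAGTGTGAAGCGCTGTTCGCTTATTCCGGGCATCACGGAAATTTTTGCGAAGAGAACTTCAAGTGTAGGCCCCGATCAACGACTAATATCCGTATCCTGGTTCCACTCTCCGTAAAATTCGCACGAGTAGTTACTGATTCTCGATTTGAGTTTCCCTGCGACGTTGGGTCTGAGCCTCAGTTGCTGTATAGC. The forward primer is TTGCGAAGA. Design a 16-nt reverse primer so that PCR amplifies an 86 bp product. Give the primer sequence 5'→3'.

The forward primer binds at positions 53–61, so an 86 bp product ends at position 53 + 86 − 1 = 138.
The reverse primer anneals to the top strand over positions 123–138, i.e. to AAATTCGCACGAGTAG.
Its sequence written 5'→3' is the reverse complement: CTACTCGTGCGAATTT.

5'-CTACTCGTGCGAATTT-3'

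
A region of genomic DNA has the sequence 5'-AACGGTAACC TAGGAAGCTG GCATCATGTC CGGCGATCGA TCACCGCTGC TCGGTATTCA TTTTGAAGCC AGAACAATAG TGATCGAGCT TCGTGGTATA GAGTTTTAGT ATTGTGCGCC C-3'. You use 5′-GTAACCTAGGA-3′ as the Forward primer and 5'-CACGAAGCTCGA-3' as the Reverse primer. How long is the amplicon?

Scanning the template, GTAACCTAGGA occurs at positions 5–15; this primer anneals to the bottom strand there with its 3' end pointing downstream.
Taking the reverse complement of CACGAAGCTCGA gives TCGAGCTTCGTG, found at positions 84–95 on the template; the primer anneals here to the top strand with its 3' end pointing upstream.
The product runs from position 5 to position 95, so its length is 95 − 5 + 1 = 91 bp.

91 bp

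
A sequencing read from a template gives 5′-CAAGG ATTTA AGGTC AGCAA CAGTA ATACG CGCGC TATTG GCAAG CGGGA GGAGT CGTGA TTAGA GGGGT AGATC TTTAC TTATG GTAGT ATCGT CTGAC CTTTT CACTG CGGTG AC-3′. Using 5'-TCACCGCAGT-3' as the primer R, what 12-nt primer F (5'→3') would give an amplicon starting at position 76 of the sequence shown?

The reverse primer's reverse complement ACTGCGGTGA matches the template at positions 107–116; the product starts at position 76.
The forward primer is identical to the top strand over positions 76–87: TTTACTTATGGT.

5'-TTTACTTATGGT-3'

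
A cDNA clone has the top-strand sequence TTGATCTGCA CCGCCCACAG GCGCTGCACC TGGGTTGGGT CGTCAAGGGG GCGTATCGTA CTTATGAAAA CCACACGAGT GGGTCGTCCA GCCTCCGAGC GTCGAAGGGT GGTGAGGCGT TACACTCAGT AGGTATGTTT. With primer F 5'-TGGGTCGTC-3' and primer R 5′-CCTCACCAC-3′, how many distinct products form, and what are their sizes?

The forward primer TGGGTCGTC matches the top strand at positions 36–44, 80–88.
The reverse primer's reverse complement is GTGGTGAGG, matching at positions 109–117.
Each forward site pairs with the reverse site to give a product ending at position 117: sizes 82, 38 bp.

Two products: 82 bp, 38 bp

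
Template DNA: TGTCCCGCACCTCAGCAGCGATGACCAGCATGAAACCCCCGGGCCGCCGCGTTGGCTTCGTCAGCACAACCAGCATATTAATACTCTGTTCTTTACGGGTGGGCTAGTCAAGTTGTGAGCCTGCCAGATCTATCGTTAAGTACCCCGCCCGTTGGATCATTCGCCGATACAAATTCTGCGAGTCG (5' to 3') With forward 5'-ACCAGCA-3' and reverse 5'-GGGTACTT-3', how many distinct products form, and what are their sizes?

The forward primer ACCAGCA matches the top strand at positions 24–30, 69–75.
The reverse primer's reverse complement is AAGTACCC, matching at positions 138–145.
Each forward site pairs with the reverse site to give a product ending at position 145: sizes 122, 77 bp.

Two products: 122 bp, 77 bp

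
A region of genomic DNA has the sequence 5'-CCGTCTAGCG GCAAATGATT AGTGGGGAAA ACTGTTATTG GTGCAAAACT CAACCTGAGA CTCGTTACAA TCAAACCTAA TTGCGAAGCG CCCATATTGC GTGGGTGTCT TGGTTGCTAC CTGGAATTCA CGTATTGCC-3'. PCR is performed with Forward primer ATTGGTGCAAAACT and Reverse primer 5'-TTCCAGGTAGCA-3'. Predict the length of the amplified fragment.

90 bp

Scanning the template, ATTGGTGCAAAACT occurs at positions 37–50; this primer anneals to the bottom strand there with its 3' end pointing downstream.
Reverse complement of the reverse primer: TGCTACCTGGAA. This occurs on the top strand at positions 115–126.
The product runs from position 37 to position 126, so its length is 126 − 37 + 1 = 90 bp.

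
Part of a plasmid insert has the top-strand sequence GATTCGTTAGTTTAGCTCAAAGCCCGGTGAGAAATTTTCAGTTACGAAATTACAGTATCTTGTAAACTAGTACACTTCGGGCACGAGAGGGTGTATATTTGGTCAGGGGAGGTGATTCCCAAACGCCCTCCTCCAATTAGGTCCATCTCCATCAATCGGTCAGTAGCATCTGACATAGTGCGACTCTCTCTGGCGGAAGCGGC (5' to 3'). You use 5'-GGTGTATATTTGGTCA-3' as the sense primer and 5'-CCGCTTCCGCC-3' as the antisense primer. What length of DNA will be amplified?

113 bp

Scanning the template, GGTGTATATTTGGTCA occurs at positions 90–105; this primer anneals to the bottom strand there with its 3' end pointing downstream.
Reverse complement of the reverse primer: GGCGGAAGCGG. This occurs on the top strand at positions 192–202.
The product runs from position 90 to position 202, so its length is 202 − 90 + 1 = 113 bp.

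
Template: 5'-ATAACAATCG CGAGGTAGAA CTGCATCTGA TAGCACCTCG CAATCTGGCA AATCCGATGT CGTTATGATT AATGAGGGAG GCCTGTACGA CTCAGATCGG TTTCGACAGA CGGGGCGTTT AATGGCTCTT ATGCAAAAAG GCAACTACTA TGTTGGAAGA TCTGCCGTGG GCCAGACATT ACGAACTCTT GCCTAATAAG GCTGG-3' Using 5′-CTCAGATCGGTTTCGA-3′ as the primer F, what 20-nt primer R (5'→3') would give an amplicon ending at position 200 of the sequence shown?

5'-CTTATTAGGCAAGAGTTCGT-3'

The forward primer binds at positions 91–106; the product's 3' end on the top strand is position 200.
The reverse primer anneals to the top strand over positions 181–200, i.e. to ACGAACTCTTGCCTAATAAG.
Its sequence written 5'→3' is the reverse complement: CTTATTAGGCAAGAGTTCGT.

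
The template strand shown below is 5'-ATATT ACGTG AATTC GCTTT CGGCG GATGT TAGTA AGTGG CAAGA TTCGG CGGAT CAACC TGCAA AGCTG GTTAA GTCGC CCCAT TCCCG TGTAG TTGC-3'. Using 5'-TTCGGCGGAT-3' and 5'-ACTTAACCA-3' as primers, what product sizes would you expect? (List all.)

59 bp, 32 bp

The forward primer TTCGGCGGAT matches the top strand at positions 19–28, 46–55.
The reverse primer's reverse complement is TGGTTAAGT, matching at positions 69–77.
Each forward site pairs with the reverse site to give a product ending at position 77: sizes 59, 32 bp.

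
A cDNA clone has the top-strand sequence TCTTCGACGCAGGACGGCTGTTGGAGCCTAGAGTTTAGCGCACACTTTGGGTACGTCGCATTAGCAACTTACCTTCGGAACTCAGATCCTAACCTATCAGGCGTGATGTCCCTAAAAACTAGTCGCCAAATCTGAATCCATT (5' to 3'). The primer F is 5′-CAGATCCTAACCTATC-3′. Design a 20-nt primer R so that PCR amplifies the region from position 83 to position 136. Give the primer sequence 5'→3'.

The product's 3' end on the top strand is position 136.
The reverse primer anneals to the top strand over positions 117–136, i.e. to AACTAGTCGCCAAATCTGAA.
Its sequence written 5'→3' is the reverse complement: TTCAGATTTGGCGACTAGTT.

5'-TTCAGATTTGGCGACTAGTT-3'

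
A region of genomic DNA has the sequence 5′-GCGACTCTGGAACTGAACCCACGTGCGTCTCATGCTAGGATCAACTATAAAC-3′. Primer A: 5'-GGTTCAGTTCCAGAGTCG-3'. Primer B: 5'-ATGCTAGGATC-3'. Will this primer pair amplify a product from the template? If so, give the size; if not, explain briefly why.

No product — the primers' 3' ends point away from each other.

Primer A (GGTTCAGTTCCAGAGTCG) has reverse complement CGACTCTGGAACTGAACC, which matches the top strand at positions 2–19; primer A anneals to the top strand there with its 3' end pointing upstream toward position 2.
Primer B (ATGCTAGGATC) matches the top strand directly at positions 32–42; it anneals to the bottom strand with its 3' end pointing downstream toward position 42.
The 3' ends diverge (primer A extends toward position 1, primer B toward position 52), so the primers never converge on a shared product.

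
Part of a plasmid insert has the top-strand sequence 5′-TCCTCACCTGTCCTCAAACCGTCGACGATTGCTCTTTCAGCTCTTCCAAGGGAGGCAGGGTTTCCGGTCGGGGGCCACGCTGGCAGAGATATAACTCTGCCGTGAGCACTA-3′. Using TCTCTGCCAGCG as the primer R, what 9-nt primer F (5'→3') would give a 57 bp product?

The reverse primer's reverse complement CGCTGGCAGAGA matches the template at positions 78–89, so the product ends at position 89.
A 57 bp product then starts at position 89 − 57 + 1 = 33.
The forward primer is identical to the top strand there: TCTTTCAGC.

5'-TCTTTCAGC-3'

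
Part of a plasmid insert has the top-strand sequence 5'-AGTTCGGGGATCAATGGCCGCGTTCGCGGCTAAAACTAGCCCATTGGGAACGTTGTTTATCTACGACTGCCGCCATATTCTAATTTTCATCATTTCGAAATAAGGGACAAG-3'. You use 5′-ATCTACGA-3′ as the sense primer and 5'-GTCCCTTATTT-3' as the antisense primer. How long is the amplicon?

Forward primer ATCTACGA is found on the top strand at positions 59–66.
Reverse complement of the reverse primer: AAATAAGGGAC. This occurs on the top strand at positions 98–108.
Amplicon spans positions 59–108: 50 bp.

50 bp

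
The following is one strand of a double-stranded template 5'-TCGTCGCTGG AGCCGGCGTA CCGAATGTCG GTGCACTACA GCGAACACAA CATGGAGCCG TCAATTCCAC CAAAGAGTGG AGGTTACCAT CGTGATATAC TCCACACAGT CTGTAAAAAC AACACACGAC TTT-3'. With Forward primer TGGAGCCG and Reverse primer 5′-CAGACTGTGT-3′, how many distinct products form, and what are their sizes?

Two products: 106 bp, 61 bp

The forward primer TGGAGCCG matches the top strand at positions 8–15, 53–60.
The reverse primer's reverse complement is ACACAGTCTG, matching at positions 104–113.
Each forward site pairs with the reverse site to give a product ending at position 113: sizes 106, 61 bp.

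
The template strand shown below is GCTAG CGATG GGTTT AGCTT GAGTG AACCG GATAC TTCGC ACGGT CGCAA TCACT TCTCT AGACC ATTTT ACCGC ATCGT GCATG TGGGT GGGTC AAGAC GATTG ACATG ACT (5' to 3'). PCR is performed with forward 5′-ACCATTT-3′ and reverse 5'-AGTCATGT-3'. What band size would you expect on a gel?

Scanning the template, ACCATTT occurs at positions 63–69; this primer anneals to the bottom strand there with its 3' end pointing downstream.
Taking the reverse complement of AGTCATGT gives ACATGACT, found at positions 106–113 on the template; the primer anneals here to the top strand with its 3' end pointing upstream.
The product runs from position 63 to position 113, so its length is 113 − 63 + 1 = 51 bp.

51 bp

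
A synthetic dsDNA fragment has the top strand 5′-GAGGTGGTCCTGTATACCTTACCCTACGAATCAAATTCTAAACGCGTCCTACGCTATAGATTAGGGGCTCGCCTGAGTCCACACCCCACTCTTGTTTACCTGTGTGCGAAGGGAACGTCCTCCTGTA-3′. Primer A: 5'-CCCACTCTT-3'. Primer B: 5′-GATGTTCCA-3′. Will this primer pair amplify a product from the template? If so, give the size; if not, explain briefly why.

No product — primer B has no binding site in the template.

Primer B (GATGTTCCA) does not match the top strand, and its reverse complement TGGAACATC does not match either.
With no annealing site for primer B, no amplification occurs.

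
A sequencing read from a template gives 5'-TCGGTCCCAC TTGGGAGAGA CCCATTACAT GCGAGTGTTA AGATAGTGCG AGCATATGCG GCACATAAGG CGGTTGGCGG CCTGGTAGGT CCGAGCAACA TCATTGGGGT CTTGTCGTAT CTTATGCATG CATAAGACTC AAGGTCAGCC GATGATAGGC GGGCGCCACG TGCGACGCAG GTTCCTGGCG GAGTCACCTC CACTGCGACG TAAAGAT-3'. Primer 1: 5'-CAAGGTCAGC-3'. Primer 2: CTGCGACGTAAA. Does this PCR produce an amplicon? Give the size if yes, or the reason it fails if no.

No product — both primers anneal to the same strand and extend in the same direction.

Primer 1 (CAAGGTCAGC) matches the top strand at positions 140–149 (3' end points downstream).
Primer 2 (CTGCGACGTAAA) also matches the top strand directly, at positions 203–214 — its reverse complement TTTACGTCGCAG is not present.
Both primers anneal to the bottom strand with 3' ends pointing the same way, so neither can prime synthesis back toward the other.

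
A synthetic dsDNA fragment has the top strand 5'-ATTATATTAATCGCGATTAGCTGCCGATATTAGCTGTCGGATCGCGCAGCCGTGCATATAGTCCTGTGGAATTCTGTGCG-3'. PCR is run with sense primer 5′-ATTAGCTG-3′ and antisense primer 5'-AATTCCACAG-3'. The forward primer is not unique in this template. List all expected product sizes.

The forward primer ATTAGCTG matches the top strand at positions 16–23, 29–36.
The reverse primer's reverse complement is CTGTGGAATT, matching at positions 64–73.
Each forward site pairs with the reverse site to give a product ending at position 73: sizes 58, 45 bp.

58 bp, 45 bp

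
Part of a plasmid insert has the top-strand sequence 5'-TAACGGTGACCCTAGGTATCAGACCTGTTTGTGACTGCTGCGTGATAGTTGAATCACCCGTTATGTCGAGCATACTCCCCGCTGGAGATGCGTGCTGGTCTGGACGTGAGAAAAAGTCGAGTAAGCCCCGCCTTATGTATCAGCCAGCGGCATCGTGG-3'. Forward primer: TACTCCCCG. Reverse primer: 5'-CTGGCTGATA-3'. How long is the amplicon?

75 bp

The forward primer matches the template at positions 73–81.
Taking the reverse complement of CTGGCTGATA gives TATCAGCCAG, found at positions 138–147 on the template; the primer anneals here to the top strand with its 3' end pointing upstream.
Product length = (reverse-primer end) − (forward-primer start) + 1 = 147 − 73 + 1 = 75 bp.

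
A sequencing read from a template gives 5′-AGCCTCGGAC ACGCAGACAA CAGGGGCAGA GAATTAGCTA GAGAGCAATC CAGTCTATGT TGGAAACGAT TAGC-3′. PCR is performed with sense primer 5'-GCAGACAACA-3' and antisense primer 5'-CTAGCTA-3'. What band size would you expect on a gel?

29 bp

The forward primer matches the template at positions 13–22.
Taking the reverse complement of CTAGCTA gives TAGCTAG, found at positions 35–41 on the template; the primer anneals here to the top strand with its 3' end pointing upstream.
The product runs from position 13 to position 41, so its length is 41 − 13 + 1 = 29 bp.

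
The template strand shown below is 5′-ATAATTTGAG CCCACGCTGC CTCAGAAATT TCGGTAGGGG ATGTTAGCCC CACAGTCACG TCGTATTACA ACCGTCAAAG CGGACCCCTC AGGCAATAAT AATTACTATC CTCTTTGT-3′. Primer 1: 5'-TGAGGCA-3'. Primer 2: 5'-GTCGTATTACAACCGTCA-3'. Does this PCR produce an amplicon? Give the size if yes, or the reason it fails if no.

No product — the primers' 3' ends point away from each other.

Primer 1 (TGAGGCA) has reverse complement TGCCTCA, which matches the top strand at positions 18–24; primer 1 anneals to the top strand there with its 3' end pointing upstream toward position 18.
Primer 2 (GTCGTATTACAACCGTCA) matches the top strand directly at positions 60–77; it anneals to the bottom strand with its 3' end pointing downstream toward position 77.
The 3' ends diverge (primer 1 extends toward position 1, primer 2 toward position 118), so the primers never converge on a shared product.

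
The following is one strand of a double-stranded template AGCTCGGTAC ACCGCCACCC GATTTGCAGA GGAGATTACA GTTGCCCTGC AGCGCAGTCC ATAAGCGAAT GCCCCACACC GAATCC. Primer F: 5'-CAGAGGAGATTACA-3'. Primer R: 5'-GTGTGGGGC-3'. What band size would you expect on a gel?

53 bp

The forward primer matches the template at positions 27–40.
Taking the reverse complement of GTGTGGGGC gives GCCCCACAC, found at positions 71–79 on the template; the primer anneals here to the top strand with its 3' end pointing upstream.
The product runs from position 27 to position 79, so its length is 79 − 27 + 1 = 53 bp.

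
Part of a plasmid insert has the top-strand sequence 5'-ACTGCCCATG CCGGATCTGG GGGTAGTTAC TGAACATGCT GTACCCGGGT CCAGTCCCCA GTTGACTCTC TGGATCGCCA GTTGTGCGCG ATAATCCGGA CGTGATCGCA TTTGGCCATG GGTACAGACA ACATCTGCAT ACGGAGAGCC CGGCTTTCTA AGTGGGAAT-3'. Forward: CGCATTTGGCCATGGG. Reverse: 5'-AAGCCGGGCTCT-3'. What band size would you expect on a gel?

Scanning the template, CGCATTTGGCCATGGG occurs at positions 107–122; this primer anneals to the bottom strand there with its 3' end pointing downstream.
The reverse primer's reverse complement is AGAGCCCGGCTT, which matches the template at positions 145–156.
Product length = (reverse-primer end) − (forward-primer start) + 1 = 156 − 107 + 1 = 50 bp.

50 bp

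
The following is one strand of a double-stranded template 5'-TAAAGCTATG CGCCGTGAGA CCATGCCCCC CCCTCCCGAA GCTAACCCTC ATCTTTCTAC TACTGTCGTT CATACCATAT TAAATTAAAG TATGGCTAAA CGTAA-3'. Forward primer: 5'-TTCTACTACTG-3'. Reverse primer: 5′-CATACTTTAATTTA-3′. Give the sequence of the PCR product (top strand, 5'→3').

5'-TTCTACTACTGTCGTTCATACCATATTAAATTAAAGTATG-3'

The forward primer matches the template at positions 55–65.
The reverse primer's reverse complement is TAAATTAAAGTATG, which matches the template at positions 81–94.
The product is the template from position 55 through 94 (40 bp).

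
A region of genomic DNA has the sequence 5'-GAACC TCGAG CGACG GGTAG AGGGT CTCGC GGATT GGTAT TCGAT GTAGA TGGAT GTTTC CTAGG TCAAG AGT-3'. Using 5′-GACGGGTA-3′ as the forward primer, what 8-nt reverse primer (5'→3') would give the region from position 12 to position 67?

5'-GACCTAGG-3'

The product's 3' end on the top strand is position 67.
The reverse primer anneals to the top strand over positions 60–67, i.e. to CCTAGGTC.
Its sequence written 5'→3' is the reverse complement: GACCTAGG.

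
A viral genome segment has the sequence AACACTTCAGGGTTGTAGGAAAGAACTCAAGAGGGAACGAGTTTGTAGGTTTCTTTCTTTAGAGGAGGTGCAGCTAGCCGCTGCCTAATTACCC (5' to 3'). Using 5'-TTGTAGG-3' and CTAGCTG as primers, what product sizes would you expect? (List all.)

The forward primer TTGTAGG matches the top strand at positions 13–19, 43–49.
The reverse primer's reverse complement is CAGCTAG, matching at positions 71–77.
Each forward site pairs with the reverse site to give a product ending at position 77: sizes 65, 35 bp.

65 bp, 35 bp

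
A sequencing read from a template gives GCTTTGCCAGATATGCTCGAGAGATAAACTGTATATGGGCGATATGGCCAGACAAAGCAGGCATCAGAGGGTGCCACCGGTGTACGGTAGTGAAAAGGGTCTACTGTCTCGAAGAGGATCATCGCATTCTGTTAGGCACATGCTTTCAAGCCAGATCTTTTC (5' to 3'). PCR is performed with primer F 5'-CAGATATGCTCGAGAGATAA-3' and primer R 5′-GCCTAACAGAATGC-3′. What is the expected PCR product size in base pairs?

Scanning the template, CAGATATGCTCGAGAGATAA occurs at positions 8–27; this primer anneals to the bottom strand there with its 3' end pointing downstream.
The reverse primer's reverse complement is GCATTCTGTTAGGC, which matches the template at positions 124–137.
Product length = (reverse-primer end) − (forward-primer start) + 1 = 137 − 8 + 1 = 130 bp.

130 bp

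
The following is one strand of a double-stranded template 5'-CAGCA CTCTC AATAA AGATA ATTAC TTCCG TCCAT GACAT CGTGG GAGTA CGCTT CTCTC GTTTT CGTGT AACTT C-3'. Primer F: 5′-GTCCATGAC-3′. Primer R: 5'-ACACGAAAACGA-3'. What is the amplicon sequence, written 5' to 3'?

5'-GTCCATGACATCGTGGGAGTACGCTTCTCTCGTTTTCGTGT-3'

The forward primer matches the template at positions 30–38.
Reverse complement of the reverse primer: TCGTTTTCGTGT. This occurs on the top strand at positions 59–70.
The product is the template from position 30 through 70 (41 bp).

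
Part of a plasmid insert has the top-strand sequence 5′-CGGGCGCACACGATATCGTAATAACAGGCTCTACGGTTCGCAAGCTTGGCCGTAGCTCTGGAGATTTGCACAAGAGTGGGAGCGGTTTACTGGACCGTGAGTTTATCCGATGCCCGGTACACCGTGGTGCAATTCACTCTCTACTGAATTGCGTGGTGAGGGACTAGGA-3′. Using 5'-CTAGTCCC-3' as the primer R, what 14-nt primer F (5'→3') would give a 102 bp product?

The reverse primer's reverse complement GGGACTAG matches the template at positions 160–167, so the product ends at position 167.
A 102 bp product then starts at position 167 − 102 + 1 = 66.
The forward primer is identical to the top strand there: TTGCACAAGAGTGG.

5'-TTGCACAAGAGTGG-3'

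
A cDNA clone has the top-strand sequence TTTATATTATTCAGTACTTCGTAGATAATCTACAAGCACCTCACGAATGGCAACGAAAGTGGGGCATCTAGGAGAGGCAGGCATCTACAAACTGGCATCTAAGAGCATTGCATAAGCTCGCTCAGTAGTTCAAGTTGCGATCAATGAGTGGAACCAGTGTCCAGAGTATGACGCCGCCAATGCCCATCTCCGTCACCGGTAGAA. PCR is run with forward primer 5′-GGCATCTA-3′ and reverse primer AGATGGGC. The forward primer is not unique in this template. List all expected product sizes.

127 bp, 110 bp, 96 bp

The forward primer GGCATCTA matches the top strand at positions 63–70, 80–87, 94–101.
The reverse primer's reverse complement is GCCCATCT, matching at positions 182–189.
Each forward site pairs with the reverse site to give a product ending at position 189: sizes 127, 110, 96 bp.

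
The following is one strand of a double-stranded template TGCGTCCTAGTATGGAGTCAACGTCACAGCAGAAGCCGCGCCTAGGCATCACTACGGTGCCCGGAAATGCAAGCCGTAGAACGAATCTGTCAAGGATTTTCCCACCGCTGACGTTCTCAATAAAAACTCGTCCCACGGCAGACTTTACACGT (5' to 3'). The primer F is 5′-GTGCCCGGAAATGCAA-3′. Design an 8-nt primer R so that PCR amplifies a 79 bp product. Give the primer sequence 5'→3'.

5'-TGGGACGA-3'

The forward primer binds at positions 57–72, so a 79 bp product ends at position 57 + 79 − 1 = 135.
The reverse primer anneals to the top strand over positions 128–135, i.e. to TCGTCCCA.
Its sequence written 5'→3' is the reverse complement: TGGGACGA.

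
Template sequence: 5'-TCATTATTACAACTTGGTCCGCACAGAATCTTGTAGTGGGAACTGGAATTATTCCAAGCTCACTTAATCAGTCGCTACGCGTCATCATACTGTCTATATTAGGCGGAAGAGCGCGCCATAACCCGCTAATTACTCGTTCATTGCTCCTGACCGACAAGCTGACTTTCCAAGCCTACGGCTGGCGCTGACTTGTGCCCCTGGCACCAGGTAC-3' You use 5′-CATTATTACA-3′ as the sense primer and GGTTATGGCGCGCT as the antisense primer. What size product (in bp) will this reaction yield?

122 bp

Forward primer CATTATTACA is found on the top strand at positions 2–11.
Reverse complement of the reverse primer: AGCGCGCCATAACC. This occurs on the top strand at positions 110–123.
Product length = (reverse-primer end) − (forward-primer start) + 1 = 123 − 2 + 1 = 122 bp.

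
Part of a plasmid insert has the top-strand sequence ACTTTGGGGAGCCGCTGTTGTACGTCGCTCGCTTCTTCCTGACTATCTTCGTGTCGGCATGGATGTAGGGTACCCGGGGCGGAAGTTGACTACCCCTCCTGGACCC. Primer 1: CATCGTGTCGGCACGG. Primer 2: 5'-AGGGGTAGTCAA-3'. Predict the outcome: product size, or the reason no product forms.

No product — primer 1 has no binding site in the template.

Primer 1 (CATCGTGTCGGCACGG) does not match the top strand, and its reverse complement CCGTGCCGACACGATG does not match either.
With no annealing site for primer 1, no amplification occurs.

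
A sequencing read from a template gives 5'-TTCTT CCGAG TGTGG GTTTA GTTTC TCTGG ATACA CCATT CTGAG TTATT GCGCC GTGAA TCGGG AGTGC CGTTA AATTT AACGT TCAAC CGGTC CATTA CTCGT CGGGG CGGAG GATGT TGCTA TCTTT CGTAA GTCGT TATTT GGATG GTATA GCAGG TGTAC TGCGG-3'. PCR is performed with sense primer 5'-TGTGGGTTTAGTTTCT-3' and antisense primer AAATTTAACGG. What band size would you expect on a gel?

70 bp

Forward primer TGTGGGTTTAGTTTCT is found on the top strand at positions 11–26.
The reverse primer's reverse complement is CCGTTAAATTT, which matches the template at positions 70–80.
Product length = (reverse-primer end) − (forward-primer start) + 1 = 80 − 11 + 1 = 70 bp.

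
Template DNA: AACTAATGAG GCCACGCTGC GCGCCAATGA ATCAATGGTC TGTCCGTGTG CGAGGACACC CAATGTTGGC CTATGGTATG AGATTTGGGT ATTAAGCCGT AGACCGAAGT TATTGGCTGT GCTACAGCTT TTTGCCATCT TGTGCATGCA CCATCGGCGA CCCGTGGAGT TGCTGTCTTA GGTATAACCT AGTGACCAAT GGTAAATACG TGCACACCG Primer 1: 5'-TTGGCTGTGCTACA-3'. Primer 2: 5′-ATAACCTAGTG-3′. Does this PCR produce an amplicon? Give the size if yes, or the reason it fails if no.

Primer 1 (TTGGCTGTGCTACA) matches the top strand at positions 113–126 (3' end points downstream).
Primer 2 (ATAACCTAGTG) also matches the top strand directly, at positions 184–194 — its reverse complement CACTAGGTTAT is not present.
Both primers anneal to the bottom strand with 3' ends pointing the same way, so neither can prime synthesis back toward the other.

No product — both primers anneal to the same strand and extend in the same direction.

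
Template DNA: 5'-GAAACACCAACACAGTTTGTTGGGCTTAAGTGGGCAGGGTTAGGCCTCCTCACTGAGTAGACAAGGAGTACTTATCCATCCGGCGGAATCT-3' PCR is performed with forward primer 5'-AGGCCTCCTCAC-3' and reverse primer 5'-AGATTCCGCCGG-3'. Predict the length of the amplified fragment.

The forward primer matches the template at positions 42–53.
Reverse complement of the reverse primer: CCGGCGGAATCT. This occurs on the top strand at positions 80–91.
The product runs from position 42 to position 91, so its length is 91 − 42 + 1 = 50 bp.

50 bp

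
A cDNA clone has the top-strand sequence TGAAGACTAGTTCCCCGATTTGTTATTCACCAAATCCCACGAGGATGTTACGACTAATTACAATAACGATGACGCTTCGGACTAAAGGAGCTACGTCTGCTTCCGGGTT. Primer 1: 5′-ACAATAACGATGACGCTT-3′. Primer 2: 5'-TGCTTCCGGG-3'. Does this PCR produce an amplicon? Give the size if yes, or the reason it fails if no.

Primer 1 (ACAATAACGATGACGCTT) matches the top strand at positions 60–77 (3' end points downstream).
Primer 2 (TGCTTCCGGG) also matches the top strand directly, at positions 98–107 — its reverse complement CCCGGAAGCA is not present.
Both primers anneal to the bottom strand with 3' ends pointing the same way, so neither can prime synthesis back toward the other.

No product — both primers anneal to the same strand and extend in the same direction.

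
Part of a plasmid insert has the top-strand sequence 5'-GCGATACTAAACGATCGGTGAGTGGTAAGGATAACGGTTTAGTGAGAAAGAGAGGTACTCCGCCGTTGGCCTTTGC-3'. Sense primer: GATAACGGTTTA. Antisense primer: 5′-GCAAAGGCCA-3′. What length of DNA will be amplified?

Forward primer GATAACGGTTTA is found on the top strand at positions 30–41.
The reverse primer's reverse complement is TGGCCTTTGC, which matches the template at positions 67–76.
Amplicon spans positions 30–76: 47 bp.

47 bp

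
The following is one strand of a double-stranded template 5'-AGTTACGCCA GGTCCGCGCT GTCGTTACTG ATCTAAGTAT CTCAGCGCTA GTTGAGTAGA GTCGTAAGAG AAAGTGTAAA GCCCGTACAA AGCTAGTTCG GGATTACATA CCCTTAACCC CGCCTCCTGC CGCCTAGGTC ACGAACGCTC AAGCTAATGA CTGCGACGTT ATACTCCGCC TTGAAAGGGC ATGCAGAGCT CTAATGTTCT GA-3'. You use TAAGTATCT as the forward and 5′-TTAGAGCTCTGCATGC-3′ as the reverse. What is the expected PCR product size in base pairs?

171 bp

Scanning the template, TAAGTATCT occurs at positions 34–42; this primer anneals to the bottom strand there with its 3' end pointing downstream.
The reverse primer's reverse complement is GCATGCAGAGCTCTAA, which matches the template at positions 189–204.
Amplicon spans positions 34–204: 171 bp.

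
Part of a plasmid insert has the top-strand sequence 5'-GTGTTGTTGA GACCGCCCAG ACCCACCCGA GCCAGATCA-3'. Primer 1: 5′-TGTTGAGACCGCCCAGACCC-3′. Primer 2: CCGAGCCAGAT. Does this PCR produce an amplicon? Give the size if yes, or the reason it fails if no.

Primer 1 (TGTTGAGACCGCCCAGACCC) matches the top strand at positions 5–24 (3' end points downstream).
Primer 2 (CCGAGCCAGAT) also matches the top strand directly, at positions 27–37 — its reverse complement ATCTGGCTCGG is not present.
Both primers anneal to the bottom strand with 3' ends pointing the same way, so neither can prime synthesis back toward the other.

No product — both primers anneal to the same strand and extend in the same direction.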